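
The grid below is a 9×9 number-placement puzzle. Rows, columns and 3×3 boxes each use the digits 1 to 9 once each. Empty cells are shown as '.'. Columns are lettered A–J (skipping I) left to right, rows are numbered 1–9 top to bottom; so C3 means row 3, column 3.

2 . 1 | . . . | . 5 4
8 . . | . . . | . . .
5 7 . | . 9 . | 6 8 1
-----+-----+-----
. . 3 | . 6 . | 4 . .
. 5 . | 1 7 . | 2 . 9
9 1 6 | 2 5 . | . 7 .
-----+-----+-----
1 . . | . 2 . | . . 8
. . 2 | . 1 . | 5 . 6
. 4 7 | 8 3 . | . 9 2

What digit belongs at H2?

2

E1 = 8 (sole candidate).
E2 = 4 (sole candidate).
C3 = 4 (sole candidate).
D3 = 3 (sole candidate).
F3 = 2 (sole candidate).
A4 = 7 (sole candidate).
D4 = 9 (sole candidate).
F4 = 8 (sole candidate).
H4 = 1 (sole candidate).
J4 = 5 (sole candidate).
A5 = 4 (sole candidate).
C5 = 8 (sole candidate).
F5 = 3 (sole candidate).
H5 = 6 (sole candidate).
F6 = 4 (sole candidate).
J6 = 3 (sole candidate).
A8 = 3 (sole candidate).
H8 = 4 (sole candidate).
A9 = 6 (sole candidate).
F9 = 5 (sole candidate).
G9 = 1 (sole candidate).
C2 = 9 (sole candidate).
J2 = 7 (sole candidate).
B4 = 2 (sole candidate).
G6 = 8 (sole candidate).
B7 = 9 (sole candidate).
C7 = 5 (sole candidate).
H7 = 3 (sole candidate).
B8 = 8 (sole candidate).
D8 = 7 (sole candidate).
F8 = 9 (sole candidate).
D1 = 6 (sole candidate).
F1 = 7 (sole candidate).
D2 = 5 (sole candidate).
F2 = 1 (sole candidate).
G2 = 3 (sole candidate).
H2 = 2: row 2 has {1,3,4,5,7,8,9}; col 8 has {1,3,4,5,6,7,8,9}; box has {1,3,4,5,6,7,8} → only 2 remains.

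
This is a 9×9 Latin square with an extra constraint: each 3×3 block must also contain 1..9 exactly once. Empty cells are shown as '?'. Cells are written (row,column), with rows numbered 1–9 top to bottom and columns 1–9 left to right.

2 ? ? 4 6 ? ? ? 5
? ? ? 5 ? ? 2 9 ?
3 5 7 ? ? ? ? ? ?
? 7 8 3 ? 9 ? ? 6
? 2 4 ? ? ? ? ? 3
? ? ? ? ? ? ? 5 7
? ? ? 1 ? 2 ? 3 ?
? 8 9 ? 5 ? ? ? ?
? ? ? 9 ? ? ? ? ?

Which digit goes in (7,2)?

(1,3) = 1: row 1 has {2,4,5,6}; col 3 has {4,7,8,9}; box has {2,3,5,7} → only 1 remains.
(2,3) = 6: row 2 has {2,5,9}; col 3 has {1,4,7,8,9}; box has {1,2,3,5,7} → only 6 remains.
(6,3) = 3: row 6 has {5,7}; col 3 has {1,4,6,7,8,9}; box has {2,4,7,8} → only 3 remains.
(7,3) = 5: row 7 has {1,2,3}; col 3 has {1,3,4,6,7,8,9}; box has {8,9} → only 5 remains.
(9,3) = 2: row 9 has {9}; col 3 has {1,3,4,5,6,7,8,9}; box has {5,8,9} → only 2 remains.
(1,2) = 9: row 1 has {1,2,4,5,6}; col 2 has {2,5,7,8}; box has {1,2,3,5,6,7} → only 9 remains.
(2,2) = 4: row 2 has {2,5,6,9}; col 2 has {2,5,7,8,9}; box has {1,2,3,5,6,7,9} → only 4 remains.
(7,2) = 6: row 7 has {1,2,3,5}; col 2 has {2,4,5,7,8,9}; box has {2,5,8,9} → only 6 remains.

6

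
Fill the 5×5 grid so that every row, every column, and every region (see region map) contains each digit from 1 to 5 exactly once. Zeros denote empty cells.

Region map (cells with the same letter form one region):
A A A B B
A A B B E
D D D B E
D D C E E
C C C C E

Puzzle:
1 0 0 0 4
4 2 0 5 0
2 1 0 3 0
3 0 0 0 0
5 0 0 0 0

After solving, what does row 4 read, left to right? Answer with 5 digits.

r1c4 = 2 (sole candidate).
r2c3 = 1 (sole candidate).
r2c5 = 3 (sole candidate).
r3c5 = 5 (sole candidate).
r3c3 = 4 (sole candidate).
r4c2 = 5: row 4 has {3}; col 2 has {1,2}; region has {1,2,3,4} → only 5 remains.
r4c3 = 2: row 4 has {3,5}; col 3 has {1,4}; region has {5} → only 2 remains.
r4c5 = 1: row 4 has {2,3,5}; col 5 has {3,4,5}; region has {3,5} → only 1 remains.
r5c3 = 3 (sole candidate).
r5c5 = 2 (sole candidate).
r1c2 = 3 (sole candidate).
r1c3 = 5 (sole candidate).
r4c4 = 4: row 4 has {1,2,3,5}; col 4 has {2,3,5}; region has {1,2,3,5} → only 4 remains.

35241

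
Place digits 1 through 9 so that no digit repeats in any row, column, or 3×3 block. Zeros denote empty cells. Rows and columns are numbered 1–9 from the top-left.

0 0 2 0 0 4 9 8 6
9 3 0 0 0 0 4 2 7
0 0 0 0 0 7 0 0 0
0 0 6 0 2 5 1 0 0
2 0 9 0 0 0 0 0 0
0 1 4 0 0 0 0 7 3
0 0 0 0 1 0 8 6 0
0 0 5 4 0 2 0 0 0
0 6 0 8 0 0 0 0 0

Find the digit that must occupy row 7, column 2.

2

row 3, column 4 = 2 (hidden single in row 3).
row 3, column 5 = 9 (hidden single in row 3).
row 3, column 1 = 6 (hidden single in row 3).
row 3, column 2 = 4 (hidden single in row 3).
row 3, column 3 = 8 (hidden single in row 3).
row 2, column 3 = 1 (sole candidate).
row 1, column 4 = 1 (hidden single in row 1).
row 1, column 5 = 3 (hidden single in row 1).
row 5, column 6 = 1 (hidden single in row 5).
row 5, column 4 = 3 (hidden single in row 5).
row 4, column 1 = 3 (hidden single in row 4).
row 6, column 7 = 2 (hidden single in row 6).
row 6, column 1 = 5 (hidden single in row 6).
row 1, column 1 = 7 (sole candidate).
row 1, column 2 = 5 (sole candidate).
row 7, column 1 = 4 (sole candidate).
row 9, column 1 = 1 (sole candidate).
row 8, column 1 = 8 (sole candidate).
row 8, column 5 = 6 (hidden single in row 8).
row 6, column 5 = 8 (sole candidate).
row 2, column 5 = 5 (sole candidate).
row 9, column 5 = 7 (sole candidate).
row 2, column 4 = 6 (sole candidate).
row 2, column 6 = 8 (sole candidate).
row 5, column 5 = 4 (sole candidate).
row 5, column 8 = 5 (sole candidate).
row 5, column 9 = 8 (sole candidate).
row 6, column 4 = 9 (sole candidate).
row 6, column 6 = 6 (sole candidate).
row 7, column 4 = 5 (sole candidate).
row 9, column 3 = 3 (sole candidate).
row 9, column 6 = 9 (sole candidate).
row 9, column 7 = 5 (sole candidate).
row 9, column 8 = 4 (sole candidate).
row 9, column 9 = 2 (sole candidate).
row 3, column 7 = 3 (sole candidate).
row 3, column 8 = 1 (sole candidate).
row 3, column 9 = 5 (sole candidate).
row 4, column 4 = 7 (sole candidate).
row 4, column 8 = 9 (sole candidate).
row 4, column 9 = 4 (sole candidate).
row 5, column 2 = 7 (sole candidate).
row 5, column 7 = 6 (sole candidate).
row 7, column 3 = 7 (sole candidate).
row 7, column 6 = 3 (sole candidate).
row 7, column 9 = 9 (sole candidate).
row 8, column 2 = 9 (sole candidate).
row 8, column 7 = 7 (sole candidate).
row 8, column 8 = 3 (sole candidate).
row 8, column 9 = 1 (sole candidate).
row 4, column 2 = 8 (sole candidate).
row 7, column 2 = 2: row 7 has {1,3,4,5,6,7,8,9}; col 2 has {1,3,4,5,6,7,8,9}; box has {1,3,4,5,6,7,8,9} → only 2 remains.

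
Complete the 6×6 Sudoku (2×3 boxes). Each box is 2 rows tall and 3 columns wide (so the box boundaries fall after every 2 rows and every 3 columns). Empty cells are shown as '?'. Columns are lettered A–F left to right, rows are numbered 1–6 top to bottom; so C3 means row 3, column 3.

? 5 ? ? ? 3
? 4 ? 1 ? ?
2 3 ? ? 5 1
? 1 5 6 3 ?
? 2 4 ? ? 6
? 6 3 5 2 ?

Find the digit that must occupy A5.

E2 = 6 (sole candidate).
C3 = 6 (sole candidate).
D3 = 4 (sole candidate).
A4 = 4 (sole candidate).
F4 = 2 (sole candidate).
D5 = 3 (sole candidate).
E5 = 1 (sole candidate).
A6 = 1 (sole candidate).
F6 = 4 (sole candidate).
A1 = 6 (sole candidate).
D1 = 2 (sole candidate).
E1 = 4 (sole candidate).
A2 = 3 (sole candidate).
C2 = 2 (sole candidate).
F2 = 5 (sole candidate).
A5 = 5: row 5 has {1,2,3,4,6}; col 1 has {1,2,3,4,6}; box has {1,2,3,4,6} → only 5 remains.

5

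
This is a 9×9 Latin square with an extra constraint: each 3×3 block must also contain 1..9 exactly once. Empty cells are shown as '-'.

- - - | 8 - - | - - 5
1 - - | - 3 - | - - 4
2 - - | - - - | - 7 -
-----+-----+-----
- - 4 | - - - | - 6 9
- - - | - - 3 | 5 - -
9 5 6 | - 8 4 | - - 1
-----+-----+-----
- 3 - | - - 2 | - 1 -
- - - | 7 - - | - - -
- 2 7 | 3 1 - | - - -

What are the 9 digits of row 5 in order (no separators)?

r6c4 = 2 (sole candidate).
r6c8 = 3 (sole candidate).
r6c7 = 7 (sole candidate).
r4c7 = 2 (hidden single in row 4).
r4c1 = 3 (hidden single in row 4).
r5c9 = 8: row 5 has {3,5}; col 9 has {1,4,5,9}; box has {1,2,3,5,6,7,9} → only 8 remains.
r9c9 = 6 (sole candidate).
r3c9 = 3 (sole candidate).
r5c1 = 7: row 5 has {3,5,8}; col 1 has {1,2,3,9}; box has {3,4,5,6,9} → only 7 remains.
r5c2 = 1: row 5 has {3,5,7,8}; col 2 has {2,3,5}; box has {3,4,5,6,7,9} → only 1 remains.
r5c3 = 2: row 5 has {1,3,5,7,8}; col 3 has {4,6,7}; box has {1,3,4,5,6,7,9} → only 2 remains.
r5c8 = 4: row 5 has {1,2,3,5,7,8}; col 8 has {1,3,6,7}; box has {1,2,3,5,6,7,8,9} → only 4 remains.
r7c9 = 7 (sole candidate).
r8c9 = 2 (sole candidate).
r4c2 = 8 (sole candidate).
r1c3 = 3 (hidden single in row 1).
r2c8 = 2 (hidden single in row 2).
r1c8 = 9 (sole candidate).
r1c5 = 2 (hidden single in row 1).
r8c3 = 1 (hidden single in row 8).
r8c7 = 3 (hidden single in row 8).
r4c5 = 7 (hidden single in column 5).
Singles propagation stalls before every target cell is settled. Branch on r1c1 (candidates {4,6}).
  Try r1c1 = 4: this forces r9c7=4, r9c6=9, r8c2=9; then column 2 has no cell left for 4 — contradiction.
So r1c1 = 6.
r1c7 = 1 (sole candidate).
r1c6 = 7 (sole candidate).
r1c2 = 4 (sole candidate).
r3c2 = 9 (sole candidate).
r8c2 = 6 (sole candidate).
r2c2 = 7 (sole candidate).
r7c3 = 9 (hidden single in column 3).
r9c7 = 9 (hidden single in column 7).
r9c1 = 4 (hidden single in row 9).
r8c5 = 4 (hidden single in row 8).
r3c4 = 4 (hidden single in row 3).
r3c6 = 1 (hidden single in row 3).
r4c6 = 5 (sole candidate).
r9c6 = 8 (sole candidate).
r9c8 = 5 (sole candidate).
r4c4 = 1 (sole candidate).
r8c6 = 9 (sole candidate).
r8c8 = 8 (sole candidate).
r2c6 = 6 (sole candidate).
r2c7 = 8 (sole candidate).
r3c5 = 5 (sole candidate).
r3c7 = 6 (sole candidate).
r7c5 = 6 (sole candidate).
r7c7 = 4 (sole candidate).
r8c1 = 5 (sole candidate).
r2c3 = 5 (sole candidate).
r2c4 = 9 (sole candidate).
r3c3 = 8 (sole candidate).
r5c4 = 6: row 5 has {1,2,3,4,5,7,8}; col 4 has {1,2,3,4,7,8,9}; box has {1,2,3,4,5,7,8} → only 6 remains.
r5c5 = 9: row 5 has {1,2,3,4,5,6,7,8}; col 5 has {1,2,3,4,5,6,7,8}; box has {1,2,3,4,5,6,7,8} → only 9 remains.

712693548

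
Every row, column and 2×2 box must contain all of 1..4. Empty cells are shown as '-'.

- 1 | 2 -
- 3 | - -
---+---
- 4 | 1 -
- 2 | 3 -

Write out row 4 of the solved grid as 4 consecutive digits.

1234

row 1, column 1 = 4: row 1 has {1,2}; col 1 has {}; box has {1,3} → only 4 remains.
row 1, column 4 = 3: row 1 has {1,2,4}; col 4 has {}; box has {2} → only 3 remains.
row 2, column 1 = 2: row 2 has {3}; col 1 has {4}; box has {1,3,4} → only 2 remains.
row 2, column 3 = 4: row 2 has {2,3}; col 3 has {1,2,3}; box has {2,3} → only 4 remains.
row 2, column 4 = 1: row 2 has {2,3,4}; col 4 has {3}; box has {2,3,4} → only 1 remains.
row 3, column 1 = 3: row 3 has {1,4}; col 1 has {2,4}; box has {2,4} → only 3 remains.
row 3, column 4 = 2: row 3 has {1,3,4}; col 4 has {1,3}; box has {1,3} → only 2 remains.
row 4, column 1 = 1: row 4 has {2,3}; col 1 has {2,3,4}; box has {2,3,4} → only 1 remains.
row 4, column 4 = 4: row 4 has {1,2,3}; col 4 has {1,2,3}; box has {1,2,3} → only 4 remains.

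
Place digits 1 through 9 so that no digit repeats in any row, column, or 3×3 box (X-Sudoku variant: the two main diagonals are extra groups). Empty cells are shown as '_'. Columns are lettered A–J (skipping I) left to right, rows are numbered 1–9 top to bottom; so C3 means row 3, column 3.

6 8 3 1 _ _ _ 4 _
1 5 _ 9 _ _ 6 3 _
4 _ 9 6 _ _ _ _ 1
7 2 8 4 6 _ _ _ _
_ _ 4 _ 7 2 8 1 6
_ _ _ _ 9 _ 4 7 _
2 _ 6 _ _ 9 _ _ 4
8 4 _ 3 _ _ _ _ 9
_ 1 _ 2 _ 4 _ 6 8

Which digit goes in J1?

B3 = 7: row 3 has {1,4,6,9}; col 2 has {1,2,4,5,8}; box has {1,3,4,5,6,8,9} → only 7 remains.
D5 = 5: row 5 has {1,2,4,6,7,8}; col 4 has {1,2,3,4,6,9}; box has {2,4,6,7,9} → only 5 remains.
D6 = 8: row 6 has {4,7,9}; col 4 has {1,2,3,4,5,6,9}; box has {2,4,5,6,7,9}; anti-diagonal has {3,4,6,7} → only 8 remains.
B7 = 3: row 7 has {2,4,6,9}; col 2 has {1,2,4,5,7,8}; box has {1,2,4,6,8} → only 3 remains.
D7 = 7: row 7 has {2,3,4,6,9}; col 4 has {1,2,3,4,5,6,8,9}; box has {2,3,4,9} → only 7 remains.
G7 = 1: row 7 has {2,3,4,6,7,9}; col 7 has {4,6,8}; box has {4,6,8,9}; main diagonal has {4,5,6,7,8,9} → only 1 remains.
H7 = 5: row 7 has {1,2,3,4,6,7,9}; col 8 has {1,3,4,6,7}; box has {1,4,6,8,9} → only 5 remains.
H8 = 2: row 8 has {3,4,8,9}; col 8 has {1,3,4,5,6,7}; box has {1,4,5,6,8,9}; main diagonal has {1,4,5,6,7,8,9} → only 2 remains.
E9 = 5: row 9 has {1,2,4,6,8}; col 5 has {6,7,9}; box has {2,3,4,7,9} → only 5 remains.
E1 = 2: row 1 has {1,3,4,6,8}; col 5 has {5,6,7,9}; box has {1,6,9} → only 2 remains.
J1 = 5: row 1 has {1,2,3,4,6,8}; col 9 has {1,4,6,8,9}; box has {1,3,4,6}; anti-diagonal has {3,4,6,7,8} → only 5 remains.

5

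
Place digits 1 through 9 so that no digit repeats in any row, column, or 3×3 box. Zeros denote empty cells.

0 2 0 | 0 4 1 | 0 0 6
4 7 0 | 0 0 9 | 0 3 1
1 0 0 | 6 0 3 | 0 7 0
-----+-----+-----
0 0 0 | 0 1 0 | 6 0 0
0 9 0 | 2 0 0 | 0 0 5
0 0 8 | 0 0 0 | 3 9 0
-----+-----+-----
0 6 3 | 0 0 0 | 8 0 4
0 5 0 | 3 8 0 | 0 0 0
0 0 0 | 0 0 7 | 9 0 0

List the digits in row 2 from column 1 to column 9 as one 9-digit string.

r1c7 = 5 (sole candidate).
r1c8 = 8 (sole candidate).
r2c7 = 2: row 2 has {1,3,4,7,9}; col 7 has {3,5,6,8,9}; box has {1,3,5,6,7,8} → only 2 remains.
r3c2 = 8 (sole candidate).
r3c7 = 4 (sole candidate).
r3c9 = 9 (sole candidate).
r1c3 = 9 (sole candidate).
r1c4 = 7 (sole candidate).
r2c5 = 5: row 2 has {1,2,3,4,7,9}; col 5 has {1,4,8}; box has {1,3,4,6,7,9} → only 5 remains.
r3c3 = 5 (sole candidate).
r3c5 = 2 (sole candidate).
r7c5 = 9 (sole candidate).
r9c5 = 6 (sole candidate).
r1c1 = 3 (sole candidate).
r2c3 = 6: row 2 has {1,2,3,4,5,7,9}; col 3 has {3,5,8,9}; box has {1,2,3,4,5,7,8,9} → only 6 remains.
r2c4 = 8: row 2 has {1,2,3,4,5,6,7,9}; col 4 has {2,3,6,7}; box has {1,2,3,4,5,6,7,9} → only 8 remains.

476859231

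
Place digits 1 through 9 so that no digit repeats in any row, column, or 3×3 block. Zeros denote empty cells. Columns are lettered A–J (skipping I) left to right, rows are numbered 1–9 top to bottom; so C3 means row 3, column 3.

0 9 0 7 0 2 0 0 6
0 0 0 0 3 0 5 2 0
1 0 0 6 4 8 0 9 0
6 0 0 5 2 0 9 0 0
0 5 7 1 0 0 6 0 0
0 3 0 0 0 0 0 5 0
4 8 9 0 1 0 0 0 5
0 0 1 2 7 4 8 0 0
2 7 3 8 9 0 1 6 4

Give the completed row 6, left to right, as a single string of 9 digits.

832469751

E1 = 5 (sole candidate).
D2 = 9 (sole candidate).
F2 = 1 (sole candidate).
B3 = 2 (sole candidate).
C3 = 5 (sole candidate).
E5 = 8 (sole candidate).
D6 = 4: row 6 has {3,5}; col 4 has {1,2,5,6,7,8,9}; box has {1,2,5,8} → only 4 remains.
E6 = 6: row 6 has {3,4,5}; col 5 has {1,2,3,4,5,7,8,9}; box has {1,2,4,5,8} → only 6 remains.
D7 = 3 (sole candidate).
F7 = 6 (sole candidate).
H7 = 7 (sole candidate).
A8 = 5 (sole candidate).
B8 = 6 (sole candidate).
H8 = 3 (sole candidate).
J8 = 9 (sole candidate).
F9 = 5 (sole candidate).
B2 = 4 (sole candidate).
B4 = 1 (sole candidate).
A5 = 9 (sole candidate).
F5 = 3 (sole candidate).
H5 = 4 (sole candidate).
J5 = 2 (sole candidate).
A6 = 8: row 6 has {3,4,5,6}; col 1 has {1,2,4,5,6,9}; box has {1,3,5,6,7,9} → only 8 remains.
C6 = 2: row 6 has {3,4,5,6,8}; col 3 has {1,3,5,7,9}; box has {1,3,5,6,7,8,9} → only 2 remains.
G6 = 7: row 6 has {2,3,4,5,6,8}; col 7 has {1,5,6,8,9}; box has {2,4,5,6,9} → only 7 remains.
J6 = 1: row 6 has {2,3,4,5,6,7,8}; col 9 has {2,4,5,6,9}; box has {2,4,5,6,7,9} → only 1 remains.
G7 = 2 (sole candidate).
A1 = 3 (sole candidate).
C1 = 8 (sole candidate).
G1 = 4 (sole candidate).
H1 = 1 (sole candidate).
A2 = 7 (sole candidate).
C2 = 6 (sole candidate).
J2 = 8 (sole candidate).
G3 = 3 (sole candidate).
J3 = 7 (sole candidate).
C4 = 4 (sole candidate).
F4 = 7 (sole candidate).
H4 = 8 (sole candidate).
J4 = 3 (sole candidate).
F6 = 9: row 6 has {1,2,3,4,5,6,7,8}; col 6 has {1,2,3,4,5,6,7,8}; box has {1,2,3,4,5,6,7,8} → only 9 remains.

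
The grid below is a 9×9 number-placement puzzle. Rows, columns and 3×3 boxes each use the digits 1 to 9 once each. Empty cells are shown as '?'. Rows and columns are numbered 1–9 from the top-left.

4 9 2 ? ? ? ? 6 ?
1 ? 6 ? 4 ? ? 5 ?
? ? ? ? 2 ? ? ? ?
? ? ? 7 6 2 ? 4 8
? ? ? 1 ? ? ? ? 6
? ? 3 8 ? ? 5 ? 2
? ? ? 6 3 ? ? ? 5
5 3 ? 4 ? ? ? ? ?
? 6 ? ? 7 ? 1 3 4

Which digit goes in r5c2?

r4c1 = 9: row 4 has {2,4,6,7,8}; col 1 has {1,4,5}; box has {3} → only 9 remains.
r4c7 = 3: row 4 has {2,4,6,7,8,9}; col 7 has {1,5}; box has {2,4,5,6,8} → only 3 remains.
r6c5 = 9: row 6 has {2,3,5,8}; col 5 has {2,3,4,6,7}; box has {1,2,6,7,8} → only 9 remains.
r6c6 = 4: row 6 has {2,3,5,8,9}; col 6 has {2}; box has {1,2,6,7,8,9} → only 4 remains.
r5c5 = 5: row 5 has {1,6}; col 5 has {2,3,4,6,7,9}; box has {1,2,4,6,7,8,9} → only 5 remains.
r5c6 = 3: row 5 has {1,5,6}; col 6 has {2,4}; box has {1,2,4,5,6,7,8,9} → only 3 remains.
r2c7 = 2: in row 2, 2 can only go here (every other open cell in that row sees a 2).
r3c7 = 4: in row 3, 4 can only go here (every other open cell in that row sees a 4).
r3c6 = 6: in row 3, 6 can only go here (every other open cell in that row sees a 6).
r6c1 = 6: in row 6, 6 can only go here (every other open cell in that row sees a 6).
r8c8 = 2: in row 8, 2 can only go here (every other open cell in that row sees a 2).
r8c7 = 6: in row 8, 6 can only go here (every other open cell in that row sees a 6).
r3c1 = 3: in column 1, 3 can only go here (every other open cell in that column sees a 3).
r9c4 = 2: in column 4, 2 can only go here (every other open cell in that column sees a 2).
r9c1 = 8: row 9 has {1,2,3,4,6,7}; col 1 has {1,3,4,5,6,9}; box has {3,5,6} → only 8 remains.
r9c3 = 9: row 9 has {1,2,3,4,6,7,8}; col 3 has {2,3,6}; box has {3,5,6,8} → only 9 remains.
r9c6 = 5: row 9 has {1,2,3,4,6,7,8,9}; col 6 has {2,3,4,6}; box has {2,3,4,6,7} → only 5 remains.
r1c4 = 5: in row 1, 5 can only go here (every other open cell in that row sees a 5).
r3c4 = 9: row 3 has {2,3,4,6}; col 4 has {1,2,4,5,6,7,8}; box has {2,4,5,6} → only 9 remains.
r2c4 = 3: row 2 has {1,2,4,5,6}; col 4 has {1,2,4,5,6,7,8,9}; box has {2,4,5,6,9} → only 3 remains.
r1c9 = 3: in row 1, 3 can only go here (every other open cell in that row sees a 3).
r2c9 = 9: in row 2, 9 can only go here (every other open cell in that row sees a 9).
r8c9 = 7: row 8 has {2,3,4,5,6}; col 9 has {2,3,4,5,6,8,9}; box has {1,2,3,4,5,6} → only 7 remains.
r3c9 = 1: row 3 has {2,3,4,6,9}; col 9 has {2,3,4,5,6,7,8,9}; box has {2,3,4,5,6,9} → only 1 remains.
r8c3 = 1: row 8 has {2,3,4,5,6,7}; col 3 has {2,3,6,9}; box has {3,5,6,8,9} → only 1 remains.
r8c5 = 8: row 8 has {1,2,3,4,5,6,7}; col 5 has {2,3,4,5,6,7,9}; box has {2,3,4,5,6,7} → only 8 remains.
r8c6 = 9: row 8 has {1,2,3,4,5,6,7,8}; col 6 has {2,3,4,5,6}; box has {2,3,4,5,6,7,8} → only 9 remains.
r1c5 = 1: row 1 has {2,3,4,5,6,9}; col 5 has {2,3,4,5,6,7,8,9}; box has {2,3,4,5,6,9} → only 1 remains.
r4c3 = 5: row 4 has {2,3,4,6,7,8,9}; col 3 has {1,2,3,6,9}; box has {3,6,9} → only 5 remains.
r7c6 = 1: row 7 has {3,5,6}; col 6 has {2,3,4,5,6,9}; box has {2,3,4,5,6,7,8,9} → only 1 remains.
r4c2 = 1: row 4 has {2,3,4,5,6,7,8,9}; col 2 has {3,6,9}; box has {3,5,6,9} → only 1 remains.
r6c2 = 7: row 6 has {2,3,4,5,6,8,9}; col 2 has {1,3,6,9}; box has {1,3,5,6,9} → only 7 remains.
r6c8 = 1: row 6 has {2,3,4,5,6,7,8,9}; col 8 has {2,3,4,5,6}; box has {2,3,4,5,6,8} → only 1 remains.
r2c2 = 8: row 2 has {1,2,3,4,5,6,9}; col 2 has {1,3,6,7,9}; box has {1,2,3,4,6,9} → only 8 remains.
r2c6 = 7: row 2 has {1,2,3,4,5,6,8,9}; col 6 has {1,2,3,4,5,6,9}; box has {1,2,3,4,5,6,9} → only 7 remains.
r3c2 = 5: row 3 has {1,2,3,4,6,9}; col 2 has {1,3,6,7,8,9}; box has {1,2,3,4,6,8,9} → only 5 remains.
r3c3 = 7: row 3 has {1,2,3,4,5,6,9}; col 3 has {1,2,3,5,6,9}; box has {1,2,3,4,5,6,8,9} → only 7 remains.
r3c8 = 8: row 3 has {1,2,3,4,5,6,7,9}; col 8 has {1,2,3,4,5,6}; box has {1,2,3,4,5,6,9} → only 8 remains.
r5c1 = 2: row 5 has {1,3,5,6}; col 1 has {1,3,4,5,6,8,9}; box has {1,3,5,6,7,9} → only 2 remains.
r5c2 = 4: row 5 has {1,2,3,5,6}; col 2 has {1,3,5,6,7,8,9}; box has {1,2,3,5,6,7,9} → only 4 remains.

4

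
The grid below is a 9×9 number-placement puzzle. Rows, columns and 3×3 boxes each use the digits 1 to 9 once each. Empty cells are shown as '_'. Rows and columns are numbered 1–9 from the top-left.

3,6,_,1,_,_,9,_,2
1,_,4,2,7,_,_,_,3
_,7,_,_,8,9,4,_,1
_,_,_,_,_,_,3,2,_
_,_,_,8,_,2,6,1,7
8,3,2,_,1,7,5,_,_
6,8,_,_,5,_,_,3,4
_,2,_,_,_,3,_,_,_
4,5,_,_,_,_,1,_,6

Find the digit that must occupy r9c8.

9

r1c5 = 4 (sole candidate).
r1c6 = 5 (sole candidate).
r2c2 = 9 (sole candidate).
r2c6 = 6 (sole candidate).
r2c7 = 8 (sole candidate).
r2c8 = 5 (sole candidate).
r3c3 = 5 (sole candidate).
r3c4 = 3 (sole candidate).
r3c8 = 6 (sole candidate).
r4c6 = 4 (sole candidate).
r5c2 = 4 (sole candidate).
r5c3 = 9 (sole candidate).
r5c5 = 3 (sole candidate).
r6c9 = 9 (sole candidate).
r7c6 = 1 (sole candidate).
r8c7 = 7 (sole candidate).
r9c6 = 8 (sole candidate).
r9c8 = 9: row 9 has {1,4,5,6,8}; col 8 has {1,2,3,5,6}; box has {1,3,4,6,7} → only 9 remains.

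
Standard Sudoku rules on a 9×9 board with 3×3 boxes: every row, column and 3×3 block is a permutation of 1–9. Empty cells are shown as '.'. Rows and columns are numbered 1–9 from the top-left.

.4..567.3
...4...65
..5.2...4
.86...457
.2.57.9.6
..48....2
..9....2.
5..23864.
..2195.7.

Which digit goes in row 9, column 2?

row 1, column 4 = 9: row 1 has {3,4,5,6,7}; col 4 has {1,2,4,5,8}; box has {2,4,5,6} → only 9 remains.
row 4, column 4 = 3: row 4 has {4,5,6,7,8}; col 4 has {1,2,4,5,8,9}; box has {5,7,8} → only 3 remains.
row 4, column 5 = 1: row 4 has {3,4,5,6,7,8}; col 5 has {2,3,5,7,9}; box has {3,5,7,8} → only 1 remains.
row 5, column 6 = 4: row 5 has {2,5,6,7,9}; col 6 has {5,6,8}; box has {1,3,5,7,8} → only 4 remains.
row 6, column 5 = 6: row 6 has {2,4,8}; col 5 has {1,2,3,5,7,9}; box has {1,3,4,5,7,8} → only 6 remains.
row 6, column 6 = 9: row 6 has {2,4,6,8}; col 6 has {4,5,6,8}; box has {1,3,4,5,6,7,8} → only 9 remains.
row 7, column 5 = 4: row 7 has {2,9}; col 5 has {1,2,3,5,6,7,9}; box has {1,2,3,5,8,9} → only 4 remains.
row 7, column 6 = 7: row 7 has {2,4,9}; col 6 has {4,5,6,8,9}; box has {1,2,3,4,5,8,9} → only 7 remains.
row 9, column 9 = 8: row 9 has {1,2,5,7,9}; col 9 has {2,3,4,5,6,7}; box has {2,4,6,7} → only 8 remains.
row 2, column 5 = 8: row 2 has {4,5,6}; col 5 has {1,2,3,4,5,6,7,9}; box has {2,4,5,6,9} → only 8 remains.
row 3, column 4 = 7: row 3 has {2,4,5}; col 4 has {1,2,3,4,5,8,9}; box has {2,4,5,6,8,9} → only 7 remains.
row 4, column 1 = 9: row 4 has {1,3,4,5,6,7,8}; col 1 has {5}; box has {2,4,6,8} → only 9 remains.
row 4, column 6 = 2: row 4 has {1,3,4,5,6,7,8,9}; col 6 has {4,5,6,7,8,9}; box has {1,3,4,5,6,7,8,9} → only 2 remains.
row 7, column 4 = 6: row 7 has {2,4,7,9}; col 4 has {1,2,3,4,5,7,8,9}; box has {1,2,3,4,5,7,8,9} → only 6 remains.
row 7, column 9 = 1: row 7 has {2,4,6,7,9}; col 9 has {2,3,4,5,6,7,8}; box has {2,4,6,7,8} → only 1 remains.
row 8, column 9 = 9: row 8 has {2,3,4,5,6,8}; col 9 has {1,2,3,4,5,6,7,8}; box has {1,2,4,6,7,8} → only 9 remains.
row 9, column 7 = 3: row 9 has {1,2,5,7,8,9}; col 7 has {4,6,7,9}; box has {1,2,4,6,7,8,9} → only 3 remains.
row 6, column 7 = 1: row 6 has {2,4,6,8,9}; col 7 has {3,4,6,7,9}; box has {2,4,5,6,7,9} → only 1 remains.
row 6, column 8 = 3: row 6 has {1,2,4,6,8,9}; col 8 has {2,4,5,6,7}; box has {1,2,4,5,6,7,9} → only 3 remains.
row 7, column 2 = 3: row 7 has {1,2,4,6,7,9}; col 2 has {2,4,8}; box has {2,5,9} → only 3 remains.
row 7, column 7 = 5: row 7 has {1,2,3,4,6,7,9}; col 7 has {1,3,4,6,7,9}; box has {1,2,3,4,6,7,8,9} → only 5 remains.
row 9, column 2 = 6: row 9 has {1,2,3,5,7,8,9}; col 2 has {2,3,4,8}; box has {2,3,5,9} → only 6 remains.

6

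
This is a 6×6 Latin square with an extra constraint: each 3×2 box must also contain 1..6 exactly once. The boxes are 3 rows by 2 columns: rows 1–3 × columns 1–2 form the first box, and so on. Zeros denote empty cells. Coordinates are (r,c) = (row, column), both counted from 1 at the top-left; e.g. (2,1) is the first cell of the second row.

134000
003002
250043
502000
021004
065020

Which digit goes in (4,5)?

(2,2) = 4 (sole candidate).
(3,3) = 6 (sole candidate).
(3,4) = 1 (sole candidate).
(4,2) = 1 (sole candidate).
(4,6) = 6 (sole candidate).
(5,1) = 3 (sole candidate).
(5,4) = 6 (sole candidate).
(5,5) = 5 (sole candidate).
(6,1) = 4 (sole candidate).
(6,4) = 3 (sole candidate).
(6,6) = 1 (sole candidate).
(1,5) = 6 (sole candidate).
(1,6) = 5 (sole candidate).
(2,1) = 6 (sole candidate).
(2,4) = 5 (sole candidate).
(2,5) = 1 (sole candidate).
(4,4) = 4 (sole candidate).
(4,5) = 3: row 4 has {1,2,4,5,6}; col 5 has {1,2,4,5,6}; box has {1,2,4,5,6} → only 3 remains.

3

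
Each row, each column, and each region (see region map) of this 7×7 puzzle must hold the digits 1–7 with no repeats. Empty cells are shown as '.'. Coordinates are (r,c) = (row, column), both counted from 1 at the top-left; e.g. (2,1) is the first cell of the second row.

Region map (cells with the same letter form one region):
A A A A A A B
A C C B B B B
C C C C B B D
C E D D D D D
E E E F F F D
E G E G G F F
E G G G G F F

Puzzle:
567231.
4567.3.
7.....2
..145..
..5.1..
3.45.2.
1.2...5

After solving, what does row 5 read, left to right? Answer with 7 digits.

(1,7) = 4: row 1 has {1,2,3,5,6,7}; col 7 has {2,5}; region has {3,7} → only 4 remains.
(2,5) = 2: row 2 has {3,4,5,6,7}; col 5 has {1,3,5}; region has {3,4,7} → only 2 remains.
(2,7) = 1: row 2 has {2,3,4,5,6,7}; col 7 has {2,4,5}; region has {2,3,4,7} → only 1 remains.
(3,3) = 3: row 3 has {2,7}; col 3 has {1,2,4,5,6,7}; region has {5,6,7} → only 3 remains.
(3,4) = 1: row 3 has {2,3,7}; col 4 has {2,4,5,7}; region has {3,5,6,7} → only 1 remains.
(3,5) = 6: row 3 has {1,2,3,7}; col 5 has {1,2,3,5}; region has {1,2,3,4,7} → only 6 remains.
(3,6) = 5: row 3 has {1,2,3,6,7}; col 6 has {1,2,3}; region has {1,2,3,4,6,7} → only 5 remains.
(4,1) = 2: row 4 has {1,4,5}; col 1 has {1,3,4,5,7}; region has {1,3,5,6,7} → only 2 remains.
(4,2) = 7: row 4 has {1,2,4,5}; col 2 has {5,6}; region has {1,3,4,5} → only 7 remains.
(4,6) = 6: row 4 has {1,2,4,5,7}; col 6 has {1,2,3,5}; region has {1,2,4,5} → only 6 remains.
(4,7) = 3: row 4 has {1,2,4,5,6,7}; col 7 has {1,2,4,5}; region has {1,2,4,5,6} → only 3 remains.
(5,1) = 6: row 5 has {1,5}; col 1 has {1,2,3,4,5,7}; region has {1,3,4,5,7} → only 6 remains.
(5,2) = 2: row 5 has {1,5,6}; col 2 has {5,6,7}; region has {1,3,4,5,6,7} → only 2 remains.
(5,4) = 3: row 5 has {1,2,5,6}; col 4 has {1,2,4,5,7}; region has {1,2,5} → only 3 remains.
(5,7) = 7: row 5 has {1,2,3,5,6}; col 7 has {1,2,3,4,5}; region has {1,2,3,4,5,6} → only 7 remains.
(6,2) = 1: row 6 has {2,3,4,5}; col 2 has {2,5,6,7}; region has {2,5} → only 1 remains.
(6,5) = 7: row 6 has {1,2,3,4,5}; col 5 has {1,2,3,5,6}; region has {1,2,5} → only 7 remains.
(6,7) = 6: row 6 has {1,2,3,4,5,7}; col 7 has {1,2,3,4,5,7}; region has {1,2,3,5} → only 6 remains.
(7,4) = 6: row 7 has {1,2,5}; col 4 has {1,2,3,4,5,7}; region has {1,2,5,7} → only 6 remains.
(7,5) = 4: row 7 has {1,2,5,6}; col 5 has {1,2,3,5,6,7}; region has {1,2,5,6,7} → only 4 remains.
(7,6) = 7: row 7 has {1,2,4,5,6}; col 6 has {1,2,3,5,6}; region has {1,2,3,5,6} → only 7 remains.
(3,2) = 4: row 3 has {1,2,3,5,6,7}; col 2 has {1,2,5,6,7}; region has {1,2,3,5,6,7} → only 4 remains.
(5,6) = 4: row 5 has {1,2,3,5,6,7}; col 6 has {1,2,3,5,6,7}; region has {1,2,3,5,6,7} → only 4 remains.

6253147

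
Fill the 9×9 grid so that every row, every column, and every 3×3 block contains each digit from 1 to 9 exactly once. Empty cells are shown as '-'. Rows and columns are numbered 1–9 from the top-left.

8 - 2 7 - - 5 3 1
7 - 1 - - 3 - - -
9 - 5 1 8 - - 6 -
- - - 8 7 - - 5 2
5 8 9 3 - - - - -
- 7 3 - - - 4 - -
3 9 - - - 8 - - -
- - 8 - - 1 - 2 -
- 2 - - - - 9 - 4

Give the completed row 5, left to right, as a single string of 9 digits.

589342176

R3C9 = 7: row 3 has {1,5,6,8,9}; col 9 has {1,2,4}; box has {1,3,5,6} → only 7 remains.
R5C9 = 6: row 5 has {3,5,8,9}; col 9 has {1,2,4,7}; box has {2,4,5} → only 6 remains.
R7C9 = 5: row 7 has {3,8,9}; col 9 has {1,2,4,6,7}; box has {2,4,9} → only 5 remains.
R8C9 = 3: row 8 has {1,2,8}; col 9 has {1,2,4,5,6,7}; box has {2,4,5,9} → only 3 remains.
R3C7 = 2: row 3 has {1,5,6,7,8,9}; col 7 has {4,5,9}; box has {1,3,5,6,7} → only 2 remains.
R2C7 = 8: row 2 has {1,3,7}; col 7 has {2,4,5,9}; box has {1,2,3,5,6,7} → only 8 remains.
R2C9 = 9: row 2 has {1,3,7,8}; col 9 has {1,2,3,4,5,6,7}; box has {1,2,3,5,6,7,8} → only 9 remains.
R3C6 = 4: row 3 has {1,2,5,6,7,8,9}; col 6 has {1,3,8}; box has {1,3,7,8} → only 4 remains.
R5C6 = 2: row 5 has {3,5,6,8,9}; col 6 has {1,3,4,8}; box has {3,7,8} → only 2 remains.
R6C9 = 8: row 6 has {3,4,7}; col 9 has {1,2,3,4,5,6,7,9}; box has {2,4,5,6} → only 8 remains.
R2C8 = 4: row 2 has {1,3,7,8,9}; col 8 has {2,3,5,6}; box has {1,2,3,5,6,7,8,9} → only 4 remains.
R3C2 = 3: row 3 has {1,2,4,5,6,7,8,9}; col 2 has {2,7,8,9}; box has {1,2,5,7,8,9} → only 3 remains.
R2C2 = 6: row 2 has {1,3,4,7,8,9}; col 2 has {2,3,7,8,9}; box has {1,2,3,5,7,8,9} → only 6 remains.
R1C2 = 4: row 1 has {1,2,3,5,7,8}; col 2 has {2,3,6,7,8,9}; box has {1,2,3,5,6,7,8,9} → only 4 remains.
R4C2 = 1: row 4 has {2,5,7,8}; col 2 has {2,3,4,6,7,8,9}; box has {3,5,7,8,9} → only 1 remains.
R4C7 = 3: row 4 has {1,2,5,7,8}; col 7 has {2,4,5,8,9}; box has {2,4,5,6,8} → only 3 remains.
R8C2 = 5: row 8 has {1,2,3,8}; col 2 has {1,2,3,4,6,7,8,9}; box has {2,3,8,9} → only 5 remains.
R4C6 = 9: in row 4, 9 can only go here (every other open cell in that row sees a 9).
R1C6 = 6: row 1 has {1,2,3,4,5,7,8}; col 6 has {1,2,3,4,8,9}; box has {1,3,4,7,8} → only 6 remains.
R6C6 = 5: row 6 has {3,4,7,8}; col 6 has {1,2,3,4,6,8,9}; box has {2,3,7,8,9} → only 5 remains.
R9C6 = 7: row 9 has {2,4,9}; col 6 has {1,2,3,4,5,6,8,9}; box has {1,8} → only 7 remains.
R1C5 = 9: row 1 has {1,2,3,4,5,6,7,8}; col 5 has {7,8}; box has {1,3,4,6,7,8} → only 9 remains.
R6C4 = 6: row 6 has {3,4,5,7,8}; col 4 has {1,3,7,8}; box has {2,3,5,7,8,9} → only 6 remains.
R6C5 = 1: row 6 has {3,4,5,6,7,8}; col 5 has {7,8,9}; box has {2,3,5,6,7,8,9} → only 1 remains.
R6C8 = 9: row 6 has {1,3,4,5,6,7,8}; col 8 has {2,3,4,5,6}; box has {2,3,4,5,6,8} → only 9 remains.
R9C3 = 6: row 9 has {2,4,7,9}; col 3 has {1,2,3,5,8,9}; box has {2,3,5,8,9} → only 6 remains.
R9C4 = 5: row 9 has {2,4,6,7,9}; col 4 has {1,3,6,7,8}; box has {1,7,8} → only 5 remains.
R9C5 = 3: row 9 has {2,4,5,6,7,9}; col 5 has {1,7,8,9}; box has {1,5,7,8} → only 3 remains.
R2C4 = 2: row 2 has {1,3,4,6,7,8,9}; col 4 has {1,3,5,6,7,8}; box has {1,3,4,6,7,8,9} → only 2 remains.
R2C5 = 5: row 2 has {1,2,3,4,6,7,8,9}; col 5 has {1,3,7,8,9}; box has {1,2,3,4,6,7,8,9} → only 5 remains.
R4C3 = 4: row 4 has {1,2,3,5,7,8,9}; col 3 has {1,2,3,5,6,8,9}; box has {1,3,5,7,8,9} → only 4 remains.
R5C5 = 4: row 5 has {2,3,5,6,8,9}; col 5 has {1,3,5,7,8,9}; box has {1,2,3,5,6,7,8,9} → only 4 remains.
R6C1 = 2: row 6 has {1,3,4,5,6,7,8,9}; col 1 has {3,5,7,8,9}; box has {1,3,4,5,7,8,9} → only 2 remains.
R7C3 = 7: row 7 has {3,5,8,9}; col 3 has {1,2,3,4,5,6,8,9}; box has {2,3,5,6,8,9} → only 7 remains.
R7C4 = 4: row 7 has {3,5,7,8,9}; col 4 has {1,2,3,5,6,7,8}; box has {1,3,5,7,8} → only 4 remains.
R7C8 = 1: row 7 has {3,4,5,7,8,9}; col 8 has {2,3,4,5,6,9}; box has {2,3,4,5,9} → only 1 remains.
R8C1 = 4: row 8 has {1,2,3,5,8}; col 1 has {2,3,5,7,8,9}; box has {2,3,5,6,7,8,9} → only 4 remains.
R8C4 = 9: row 8 has {1,2,3,4,5,8}; col 4 has {1,2,3,4,5,6,7,8}; box has {1,3,4,5,7,8} → only 9 remains.
R8C5 = 6: row 8 has {1,2,3,4,5,8,9}; col 5 has {1,3,4,5,7,8,9}; box has {1,3,4,5,7,8,9} → only 6 remains.
R8C7 = 7: row 8 has {1,2,3,4,5,6,8,9}; col 7 has {2,3,4,5,8,9}; box has {1,2,3,4,5,9} → only 7 remains.
R9C1 = 1: row 9 has {2,3,4,5,6,7,9}; col 1 has {2,3,4,5,7,8,9}; box has {2,3,4,5,6,7,8,9} → only 1 remains.
R9C8 = 8: row 9 has {1,2,3,4,5,6,7,9}; col 8 has {1,2,3,4,5,6,9}; box has {1,2,3,4,5,7,9} → only 8 remains.
R4C1 = 6: row 4 has {1,2,3,4,5,7,8,9}; col 1 has {1,2,3,4,5,7,8,9}; box has {1,2,3,4,5,7,8,9} → only 6 remains.
R5C7 = 1: row 5 has {2,3,4,5,6,8,9}; col 7 has {2,3,4,5,7,8,9}; box has {2,3,4,5,6,8,9} → only 1 remains.
R5C8 = 7: row 5 has {1,2,3,4,5,6,8,9}; col 8 has {1,2,3,4,5,6,8,9}; box has {1,2,3,4,5,6,8,9} → only 7 remains.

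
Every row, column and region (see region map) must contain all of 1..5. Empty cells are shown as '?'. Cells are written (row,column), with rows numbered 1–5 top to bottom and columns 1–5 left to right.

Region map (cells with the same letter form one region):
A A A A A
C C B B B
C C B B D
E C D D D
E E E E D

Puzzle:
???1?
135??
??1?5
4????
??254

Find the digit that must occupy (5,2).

(2,5) = 2: row 2 has {1,3,5}; col 5 has {4,5}; region has {1,5} → only 2 remains.
(3,1) = 2: row 3 has {1,5}; col 1 has {1,4}; region has {1,3} → only 2 remains.
(3,2) = 4: row 3 has {1,2,5}; col 2 has {3}; region has {1,2,3} → only 4 remains.
(3,4) = 3: row 3 has {1,2,4,5}; col 4 has {1,5}; region has {1,2,5} → only 3 remains.
(4,2) = 5: row 4 has {4}; col 2 has {3,4}; region has {1,2,3,4} → only 5 remains.
(4,3) = 3: row 4 has {4,5}; col 3 has {1,2,5}; region has {4,5} → only 3 remains.
(4,4) = 2: row 4 has {3,4,5}; col 4 has {1,3,5}; region has {3,4,5} → only 2 remains.
(4,5) = 1: row 4 has {2,3,4,5}; col 5 has {2,4,5}; region has {2,3,4,5} → only 1 remains.
(5,1) = 3: row 5 has {2,4,5}; col 1 has {1,2,4}; region has {2,4,5} → only 3 remains.
(5,2) = 1: row 5 has {2,3,4,5}; col 2 has {3,4,5}; region has {2,3,4,5} → only 1 remains.

1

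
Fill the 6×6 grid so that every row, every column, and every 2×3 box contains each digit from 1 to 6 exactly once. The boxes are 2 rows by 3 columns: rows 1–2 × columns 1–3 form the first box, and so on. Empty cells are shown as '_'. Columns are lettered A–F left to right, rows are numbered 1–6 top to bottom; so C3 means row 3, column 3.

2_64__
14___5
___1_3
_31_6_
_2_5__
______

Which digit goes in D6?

3

B1 = 5: row 1 has {2,4,6}; col 2 has {2,3,4}; box has {1,2,4,6} → only 5 remains.
F1 = 1: row 1 has {2,4,5,6}; col 6 has {3,5}; box has {4,5} → only 1 remains.
C2 = 3: row 2 has {1,4,5}; col 3 has {1,6}; box has {1,2,4,5,6} → only 3 remains.
E2 = 2: row 2 has {1,3,4,5}; col 5 has {6}; box has {1,4,5} → only 2 remains.
B3 = 6: row 3 has {1,3}; col 2 has {2,3,4,5}; box has {1,3} → only 6 remains.
D4 = 2: row 4 has {1,3,6}; col 4 has {1,4,5}; box has {1,3,6} → only 2 remains.
F4 = 4: row 4 has {1,2,3,6}; col 6 has {1,3,5}; box has {1,2,3,6} → only 4 remains.
C5 = 4: row 5 has {2,5}; col 3 has {1,3,6}; box has {2} → only 4 remains.
F5 = 6: row 5 has {2,4,5}; col 6 has {1,3,4,5}; box has {5} → only 6 remains.
B6 = 1: row 6 has {}; col 2 has {2,3,4,5,6}; box has {2,4} → only 1 remains.
C6 = 5: row 6 has {1}; col 3 has {1,3,4,6}; box has {1,2,4} → only 5 remains.
D6 = 3: row 6 has {1,5}; col 4 has {1,2,4,5}; box has {5,6} → only 3 remains.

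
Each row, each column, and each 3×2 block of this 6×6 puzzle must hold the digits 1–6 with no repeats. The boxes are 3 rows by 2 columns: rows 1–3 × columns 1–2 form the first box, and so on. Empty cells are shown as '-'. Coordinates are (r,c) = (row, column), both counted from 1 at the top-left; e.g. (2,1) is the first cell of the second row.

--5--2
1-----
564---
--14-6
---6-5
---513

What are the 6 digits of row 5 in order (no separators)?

(2,6) = 4 (sole candidate).
(3,5) = 3 (sole candidate).
(3,6) = 1 (sole candidate).
(4,5) = 2 (sole candidate).
(5,5) = 4: row 5 has {5,6}; col 5 has {1,2,3}; box has {1,2,3,5,6} → only 4 remains.
(6,3) = 2 (sole candidate).
(1,5) = 6 (sole candidate).
(2,5) = 5 (sole candidate).
(3,4) = 2 (sole candidate).
(4,1) = 3 (sole candidate).
(4,2) = 5 (sole candidate).
(5,1) = 2: row 5 has {4,5,6}; col 1 has {1,3,5}; box has {3,5} → only 2 remains.
(5,2) = 1: row 5 has {2,4,5,6}; col 2 has {5,6}; box has {2,3,5} → only 1 remains.
(5,3) = 3: row 5 has {1,2,4,5,6}; col 3 has {1,2,4,5}; box has {1,2,4,5,6} → only 3 remains.

213645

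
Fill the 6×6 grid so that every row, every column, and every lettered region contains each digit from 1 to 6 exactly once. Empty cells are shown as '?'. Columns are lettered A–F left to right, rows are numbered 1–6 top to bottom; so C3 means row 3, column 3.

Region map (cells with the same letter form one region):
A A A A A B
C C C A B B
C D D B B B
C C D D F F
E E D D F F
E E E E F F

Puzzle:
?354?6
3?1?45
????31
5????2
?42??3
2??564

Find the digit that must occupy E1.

A1 = 1: row 1 has {3,4,5,6}; col 1 has {2,3,5}; region has {3,4,5} → only 1 remains.
E1 = 2: row 1 has {1,3,4,5,6}; col 5 has {3,4,6}; region has {1,3,4,5} → only 2 remains.

2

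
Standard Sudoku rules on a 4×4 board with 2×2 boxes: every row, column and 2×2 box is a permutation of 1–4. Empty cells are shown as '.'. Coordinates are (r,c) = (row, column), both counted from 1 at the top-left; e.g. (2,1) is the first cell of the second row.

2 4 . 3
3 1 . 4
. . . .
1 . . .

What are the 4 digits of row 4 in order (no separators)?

(1,3) = 1 (sole candidate).
(2,3) = 2 (sole candidate).
(3,1) = 4 (sole candidate).
(3,3) = 3 (sole candidate).
(4,3) = 4: row 4 has {1}; col 3 has {1,2,3}; box has {3} → only 4 remains.
(4,4) = 2: row 4 has {1,4}; col 4 has {3,4}; box has {3,4} → only 2 remains.
(3,2) = 2 (sole candidate).
(3,4) = 1 (sole candidate).
(4,2) = 3: row 4 has {1,2,4}; col 2 has {1,2,4}; box has {1,2,4} → only 3 remains.

1342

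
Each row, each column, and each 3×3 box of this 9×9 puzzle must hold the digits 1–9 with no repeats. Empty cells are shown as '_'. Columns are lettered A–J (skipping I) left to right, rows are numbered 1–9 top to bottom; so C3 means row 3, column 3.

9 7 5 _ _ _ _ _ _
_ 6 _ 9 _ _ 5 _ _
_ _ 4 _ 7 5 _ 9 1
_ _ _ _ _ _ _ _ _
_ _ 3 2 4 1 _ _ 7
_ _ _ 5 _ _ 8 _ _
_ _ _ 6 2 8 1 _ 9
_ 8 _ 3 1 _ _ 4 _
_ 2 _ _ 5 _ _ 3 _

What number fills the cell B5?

B3 = 3: row 3 has {1,4,5,7,9}; col 2 has {2,6,7,8}; box has {4,5,6,7,9} → only 3 remains.
D3 = 8: row 3 has {1,3,4,5,7,9}; col 4 has {2,3,5,6,9}; box has {5,7,9} → only 8 remains.
D4 = 7: row 4 has {}; col 4 has {2,3,5,6,8,9}; box has {1,2,4,5} → only 7 remains.
C7 = 7: row 7 has {1,2,6,8,9}; col 3 has {3,4,5}; box has {2,8} → only 7 remains.
H7 = 5: row 7 has {1,2,6,7,8,9}; col 8 has {3,4,9}; box has {1,3,4,9} → only 5 remains.
D9 = 4: row 9 has {2,3,5}; col 4 has {2,3,5,6,7,8,9}; box has {1,2,3,5,6,8} → only 4 remains.
D1 = 1: row 1 has {5,7,9}; col 4 has {2,3,4,5,6,7,8,9}; box has {5,7,8,9} → only 1 remains.
E2 = 3: row 2 has {5,6,9}; col 5 has {1,2,4,5,7}; box has {1,5,7,8,9} → only 3 remains.
A3 = 2: row 3 has {1,3,4,5,7,8,9}; col 1 has {9}; box has {3,4,5,6,7,9} → only 2 remains.
G3 = 6: row 3 has {1,2,3,4,5,7,8,9}; col 7 has {1,5,8}; box has {1,5,9} → only 6 remains.
G5 = 9: row 5 has {1,2,3,4,7}; col 7 has {1,5,6,8}; box has {7,8} → only 9 remains.
H5 = 6: row 5 has {1,2,3,4,7,9}; col 8 has {3,4,5,9}; box has {7,8,9} → only 6 remains.
B7 = 4: row 7 has {1,2,5,6,7,8,9}; col 2 has {2,3,6,7,8}; box has {2,7,8} → only 4 remains.
G9 = 7: row 9 has {2,3,4,5}; col 7 has {1,5,6,8,9}; box has {1,3,4,5,9} → only 7 remains.
E1 = 6: row 1 has {1,5,7,9}; col 5 has {1,2,3,4,5,7}; box has {1,3,5,7,8,9} → only 6 remains.
B5 = 5: row 5 has {1,2,3,4,6,7,9}; col 2 has {2,3,4,6,7,8}; box has {3} → only 5 remains.

5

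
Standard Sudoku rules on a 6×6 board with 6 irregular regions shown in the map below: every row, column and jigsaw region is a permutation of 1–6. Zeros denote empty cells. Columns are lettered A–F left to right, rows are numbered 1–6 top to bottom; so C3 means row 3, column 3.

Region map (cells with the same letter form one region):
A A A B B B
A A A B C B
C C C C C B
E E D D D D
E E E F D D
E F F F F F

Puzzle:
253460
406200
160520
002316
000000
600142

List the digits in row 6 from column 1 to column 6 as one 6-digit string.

F1 = 1 (sole candidate).
B2 = 1 (sole candidate).
E2 = 3 (sole candidate).
F2 = 5 (sole candidate).
C3 = 4 (sole candidate).
F3 = 3 (sole candidate).
A4 = 5 (sole candidate).
B4 = 4 (sole candidate).
A5 = 3 (sole candidate).
B5 = 2 (sole candidate).
C5 = 1 (sole candidate).
D5 = 6 (sole candidate).
E5 = 5 (sole candidate).
F5 = 4 (sole candidate).
B6 = 3: row 6 has {1,2,4,6}; col 2 has {1,2,4,5,6}; region has {1,2,4,6} → only 3 remains.
C6 = 5: row 6 has {1,2,3,4,6}; col 3 has {1,2,3,4,6}; region has {1,2,3,4,6} → only 5 remains.

635142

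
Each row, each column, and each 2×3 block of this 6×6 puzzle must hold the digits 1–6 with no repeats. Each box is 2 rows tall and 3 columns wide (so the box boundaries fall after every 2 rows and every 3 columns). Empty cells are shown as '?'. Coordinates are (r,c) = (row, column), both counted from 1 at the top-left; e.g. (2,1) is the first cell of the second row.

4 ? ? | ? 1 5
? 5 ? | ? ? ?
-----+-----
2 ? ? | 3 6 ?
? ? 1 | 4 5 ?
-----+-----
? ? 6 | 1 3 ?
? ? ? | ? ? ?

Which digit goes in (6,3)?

(3,2) = 4: row 3 has {2,3,6}; col 2 has {5}; box has {1,2} → only 4 remains.
(3,3) = 5: row 3 has {2,3,4,6}; col 3 has {1,6}; box has {1,2,4} → only 5 remains.
(3,6) = 1: row 3 has {2,3,4,5,6}; col 6 has {5}; box has {3,4,5,6} → only 1 remains.
(4,6) = 2: row 4 has {1,4,5}; col 6 has {1,5}; box has {1,3,4,5,6} → only 2 remains.
(5,1) = 5: row 5 has {1,3,6}; col 1 has {2,4}; box has {6} → only 5 remains.
(5,2) = 2: row 5 has {1,3,5,6}; col 2 has {4,5}; box has {5,6} → only 2 remains.
(5,6) = 4: row 5 has {1,2,3,5,6}; col 6 has {1,2,5}; box has {1,3} → only 4 remains.
(6,5) = 2: row 6 has {}; col 5 has {1,3,5,6}; box has {1,3,4} → only 2 remains.
(6,6) = 6: row 6 has {2}; col 6 has {1,2,4,5}; box has {1,2,3,4} → only 6 remains.
(2,5) = 4: row 2 has {5}; col 5 has {1,2,3,5,6}; box has {1,5} → only 4 remains.
(2,6) = 3: row 2 has {4,5}; col 6 has {1,2,4,5,6}; box has {1,4,5} → only 3 remains.
(6,4) = 5: row 6 has {2,6}; col 4 has {1,3,4}; box has {1,2,3,4,6} → only 5 remains.
(2,3) = 2: row 2 has {3,4,5}; col 3 has {1,5,6}; box has {4,5} → only 2 remains.
(2,4) = 6: row 2 has {2,3,4,5}; col 4 has {1,3,4,5}; box has {1,3,4,5} → only 6 remains.
(1,3) = 3: row 1 has {1,4,5}; col 3 has {1,2,5,6}; box has {2,4,5} → only 3 remains.
(1,4) = 2: row 1 has {1,3,4,5}; col 4 has {1,3,4,5,6}; box has {1,3,4,5,6} → only 2 remains.
(2,1) = 1: row 2 has {2,3,4,5,6}; col 1 has {2,4,5}; box has {2,3,4,5} → only 1 remains.
(6,1) = 3: row 6 has {2,5,6}; col 1 has {1,2,4,5}; box has {2,5,6} → only 3 remains.
(6,2) = 1: row 6 has {2,3,5,6}; col 2 has {2,4,5}; box has {2,3,5,6} → only 1 remains.
(6,3) = 4: row 6 has {1,2,3,5,6}; col 3 has {1,2,3,5,6}; box has {1,2,3,5,6} → only 4 remains.

4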